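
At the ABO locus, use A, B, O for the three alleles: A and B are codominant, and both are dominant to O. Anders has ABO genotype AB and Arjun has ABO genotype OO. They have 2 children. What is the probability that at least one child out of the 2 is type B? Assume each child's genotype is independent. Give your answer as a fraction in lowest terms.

3/4

ABO cross AB × OO → 1/2 A, 1/2 B.
So P(type B) = 1/2 per child.
P(none) = (1/2)^2 = 1/4; P(at least one) = 1 − 1/4 = 3/4.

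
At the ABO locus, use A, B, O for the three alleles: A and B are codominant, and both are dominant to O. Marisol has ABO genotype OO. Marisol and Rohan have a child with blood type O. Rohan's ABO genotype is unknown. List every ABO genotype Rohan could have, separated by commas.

For each candidate genotype of Rohan, check whether crossing it with OO can produce every observed child phenotype.
  AA → possible child types {A} ✗
  AB → possible child types {A, B} ✗
  AO → possible child types {O, A} ✓
  BB → possible child types {B} ✗
  BO → possible child types {O, B} ✓
  OO → possible child types {O} ✓

AO, BO, OO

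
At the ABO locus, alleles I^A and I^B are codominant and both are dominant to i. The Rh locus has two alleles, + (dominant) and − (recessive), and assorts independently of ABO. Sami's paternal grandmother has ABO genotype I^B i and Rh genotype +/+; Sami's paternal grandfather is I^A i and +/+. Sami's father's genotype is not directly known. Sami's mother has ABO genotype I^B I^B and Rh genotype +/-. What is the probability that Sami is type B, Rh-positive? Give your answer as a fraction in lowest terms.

3/4

Sami's father's ABO genotype from I^B i × I^A i: 1/4 I^A I^B, 1/4 I^A i, 1/4 I^B i, 1/4 i i.
Crossing each possibility with the mother I^B I^B and summing P(type B): 1/4·1/2 + 1/4·1/2 + 1/4·1 + 1/4·1 = 3/4.
Similarly for Rh via the father's Rh distribution: P(Rh+) = 1.
Independent loci: 3/4 × 1 = 3/4.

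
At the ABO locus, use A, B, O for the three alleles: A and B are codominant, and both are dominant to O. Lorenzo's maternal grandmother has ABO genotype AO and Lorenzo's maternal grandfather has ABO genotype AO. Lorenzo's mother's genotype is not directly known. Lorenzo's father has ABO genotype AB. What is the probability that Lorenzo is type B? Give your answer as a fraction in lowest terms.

1/4

Lorenzo's mother's ABO genotype from AO × AO: 1/4 AA, 1/2 AO, 1/4 OO.
Crossing each possibility with the father AB and summing P(type B): 1/4·0 + 1/2·1/4 + 1/4·1/2 = 1/4.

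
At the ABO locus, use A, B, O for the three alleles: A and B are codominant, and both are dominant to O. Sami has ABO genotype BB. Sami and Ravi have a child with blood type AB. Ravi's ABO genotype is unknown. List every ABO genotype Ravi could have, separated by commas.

AA, AB, AO

For each candidate genotype of Ravi, check whether crossing it with BB can produce every observed child phenotype.
  AA → possible child types {AB} ✓
  AB → possible child types {B, AB} ✓
  AO → possible child types {B, AB} ✓
  BB → possible child types {B} ✗
  BO → possible child types {B} ✗
  OO → possible child types {B} ✗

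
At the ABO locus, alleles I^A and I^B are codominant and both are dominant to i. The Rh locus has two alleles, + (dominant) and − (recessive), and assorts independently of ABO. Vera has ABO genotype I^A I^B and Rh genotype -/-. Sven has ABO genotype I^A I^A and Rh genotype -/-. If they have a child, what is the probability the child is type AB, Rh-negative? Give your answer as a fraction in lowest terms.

ABO cross I^A I^B × I^A I^A → offspring phenotypes: 1/2 A, 1/2 AB.
Rh cross -/- × -/- → 1 Rh-.
Independent loci: P(type AB, Rh-negative) = 1/2 × 1 = 1/2.

1/2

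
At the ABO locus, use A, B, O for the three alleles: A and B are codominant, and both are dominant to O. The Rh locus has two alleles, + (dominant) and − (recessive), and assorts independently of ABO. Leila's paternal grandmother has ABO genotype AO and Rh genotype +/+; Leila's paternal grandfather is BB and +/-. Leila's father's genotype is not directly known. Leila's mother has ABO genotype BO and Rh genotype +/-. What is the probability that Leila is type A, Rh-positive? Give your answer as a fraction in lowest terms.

Leila's father's ABO genotype from AO × BB: 1/2 AB, 1/2 BO.
Crossing each possibility with the mother BO and summing P(type A): 1/2·1/4 + 1/2·0 = 1/8.
Similarly for Rh via the father's Rh distribution: P(Rh+) = 7/8.
Independent loci: 1/8 × 7/8 = 7/64.

7/64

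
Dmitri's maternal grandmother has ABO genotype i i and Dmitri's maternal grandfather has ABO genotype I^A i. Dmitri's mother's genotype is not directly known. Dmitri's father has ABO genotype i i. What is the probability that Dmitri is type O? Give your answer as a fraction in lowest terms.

3/4

Dmitri's mother's ABO genotype from i i × I^A i: 1/2 I^A i, 1/2 i i.
Crossing each possibility with the father i i and summing P(type O): 1/2·1/2 + 1/2·1 = 3/4.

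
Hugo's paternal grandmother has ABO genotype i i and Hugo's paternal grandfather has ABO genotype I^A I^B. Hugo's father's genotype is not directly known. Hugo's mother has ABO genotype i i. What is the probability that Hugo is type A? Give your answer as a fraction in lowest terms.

Hugo's father's ABO genotype from i i × I^A I^B: 1/2 I^A i, 1/2 I^B i.
Crossing each possibility with the mother i i and summing P(type A): 1/2·1/2 + 1/2·0 = 1/4.

1/4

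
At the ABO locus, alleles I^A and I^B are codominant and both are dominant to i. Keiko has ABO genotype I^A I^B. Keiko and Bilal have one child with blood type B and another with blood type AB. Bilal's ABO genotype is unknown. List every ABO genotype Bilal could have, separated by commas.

For each candidate genotype of Bilal, check whether crossing it with I^A I^B can produce every observed child phenotype.
  I^A I^A → possible child types {A, AB} ✗
  I^A I^B → possible child types {A, B, AB} ✓
  I^A i → possible child types {A, B, AB} ✓
  I^B I^B → possible child types {B, AB} ✓
  I^B i → possible child types {A, B, AB} ✓
  i i → possible child types {A, B} ✗

I^A I^B, I^A i, I^B I^B, I^B i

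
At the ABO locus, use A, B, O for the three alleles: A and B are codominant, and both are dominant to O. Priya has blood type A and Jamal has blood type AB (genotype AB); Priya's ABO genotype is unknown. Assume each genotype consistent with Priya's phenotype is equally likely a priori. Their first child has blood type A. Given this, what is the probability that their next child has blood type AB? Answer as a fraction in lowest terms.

Possible genotypes: Priya ∈ {AA, AO}; Jamal ∈ {AB}.
Weight each parental genotype pair by prior × P(type-A child):
  AA × AB: posterior weight 1/2; P(next child type AB) = 1/2.
  AO × AB: posterior weight 1/2; P(next child type AB) = 1/4.
Weighted sum = 3/8.

3/8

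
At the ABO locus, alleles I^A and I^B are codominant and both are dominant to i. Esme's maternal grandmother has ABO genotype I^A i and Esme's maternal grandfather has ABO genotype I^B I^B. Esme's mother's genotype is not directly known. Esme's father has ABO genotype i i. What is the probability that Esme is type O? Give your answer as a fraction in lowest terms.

1/4

Esme's mother's ABO genotype from I^A i × I^B I^B: 1/2 I^A I^B, 1/2 I^B i.
Crossing each possibility with the father i i and summing P(type O): 1/2·0 + 1/2·1/2 = 1/4.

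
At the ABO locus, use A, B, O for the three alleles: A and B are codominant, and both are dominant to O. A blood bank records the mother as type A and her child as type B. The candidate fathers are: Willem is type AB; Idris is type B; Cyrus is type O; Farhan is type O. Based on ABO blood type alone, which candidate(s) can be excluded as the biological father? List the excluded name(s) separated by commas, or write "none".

A candidate is excluded only if no genotype consistent with his phenotype could produce a type B child with a type A mother.
Cyrus (type O): no genotype consistent with that phenotype can produce a type-B child with a type-A mother.
Farhan (type O): no genotype consistent with that phenotype can produce a type-B child with a type-A mother.

Cyrus, Farhan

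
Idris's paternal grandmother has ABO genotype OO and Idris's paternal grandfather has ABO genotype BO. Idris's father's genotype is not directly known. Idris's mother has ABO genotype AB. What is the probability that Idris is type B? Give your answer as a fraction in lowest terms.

1/2

Idris's father's ABO genotype from OO × BO: 1/2 BO, 1/2 OO.
Crossing each possibility with the mother AB and summing P(type B): 1/2·1/2 + 1/2·1/2 = 1/2.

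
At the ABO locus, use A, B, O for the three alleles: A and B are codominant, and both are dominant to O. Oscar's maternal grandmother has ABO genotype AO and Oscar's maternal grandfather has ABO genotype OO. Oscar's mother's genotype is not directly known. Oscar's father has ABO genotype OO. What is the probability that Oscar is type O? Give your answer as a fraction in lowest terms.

3/4

Oscar's mother's ABO genotype from AO × OO: 1/2 AO, 1/2 OO.
Crossing each possibility with the father OO and summing P(type O): 1/2·1/2 + 1/2·1 = 3/4.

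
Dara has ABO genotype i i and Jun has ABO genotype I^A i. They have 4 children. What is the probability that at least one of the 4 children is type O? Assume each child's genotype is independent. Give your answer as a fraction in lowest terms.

15/16

ABO cross i i × I^A i → 1/2 O, 1/2 A.
So P(type O) = 1/2 per child.
P(none) = (1/2)^4 = 1/16; P(at least one) = 1 − 1/16 = 15/16.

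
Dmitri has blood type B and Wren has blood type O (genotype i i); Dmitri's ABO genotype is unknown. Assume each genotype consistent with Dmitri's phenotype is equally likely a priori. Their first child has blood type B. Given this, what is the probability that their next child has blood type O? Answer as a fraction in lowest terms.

1/6

Possible genotypes: Dmitri ∈ {I^B I^B, I^B i}; Wren ∈ {i i}.
Weight each parental genotype pair by prior × P(type-B child):
  I^B I^B × i i: posterior weight 2/3; P(next child type O) = 0.
  I^B i × i i: posterior weight 1/3; P(next child type O) = 1/2.
Weighted sum = 1/6.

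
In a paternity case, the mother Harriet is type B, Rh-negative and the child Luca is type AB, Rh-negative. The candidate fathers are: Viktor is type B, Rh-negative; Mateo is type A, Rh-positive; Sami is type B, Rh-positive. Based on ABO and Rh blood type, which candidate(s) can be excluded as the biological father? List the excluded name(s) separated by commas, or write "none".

Viktor, Sami

A candidate is excluded only if no genotype consistent with his phenotype could produce a type AB, Rh-negative child with a type B, Rh-negative mother.
Viktor (type B, Rh-): no genotype consistent with that phenotype can produce a type-AB Rh- child with a type-B mother.
Sami (type B, Rh+): no genotype consistent with that phenotype can produce a type-AB Rh- child with a type-B mother.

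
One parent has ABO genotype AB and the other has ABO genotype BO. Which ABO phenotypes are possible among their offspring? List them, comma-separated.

A, B, AB

Gametes from AB × BO give offspring ABO genotypes AB, AO, BB, BO, i.e. phenotypes A, B, AB.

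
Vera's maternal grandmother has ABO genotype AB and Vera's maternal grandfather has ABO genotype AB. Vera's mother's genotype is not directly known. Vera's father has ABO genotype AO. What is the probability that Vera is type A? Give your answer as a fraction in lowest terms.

1/2

Vera's mother's ABO genotype from AB × AB: 1/4 AA, 1/2 AB, 1/4 BB.
Crossing each possibility with the father AO and summing P(type A): 1/4·1 + 1/2·1/2 + 1/4·0 = 1/2.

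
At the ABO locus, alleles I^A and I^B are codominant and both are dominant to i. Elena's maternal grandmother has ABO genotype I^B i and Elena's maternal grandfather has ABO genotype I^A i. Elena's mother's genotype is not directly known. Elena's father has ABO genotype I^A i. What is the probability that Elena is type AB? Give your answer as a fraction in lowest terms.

1/8

Elena's mother's ABO genotype from I^B i × I^A i: 1/4 I^A I^B, 1/4 I^A i, 1/4 I^B i, 1/4 i i.
Crossing each possibility with the father I^A i and summing P(type AB): 1/4·1/4 + 1/4·0 + 1/4·1/4 + 1/4·0 = 1/8.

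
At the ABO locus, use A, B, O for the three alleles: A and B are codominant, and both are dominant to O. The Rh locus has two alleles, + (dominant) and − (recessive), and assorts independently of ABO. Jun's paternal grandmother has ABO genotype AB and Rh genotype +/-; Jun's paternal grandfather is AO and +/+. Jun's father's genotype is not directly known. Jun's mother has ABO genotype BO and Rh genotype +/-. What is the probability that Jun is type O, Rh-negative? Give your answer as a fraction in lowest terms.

Jun's father's ABO genotype from AB × AO: 1/4 AA, 1/4 AB, 1/4 AO, 1/4 BO.
Crossing each possibility with the mother BO and summing P(type O): 1/4·0 + 1/4·0 + 1/4·1/4 + 1/4·1/4 = 1/8.
Similarly for Rh via the father's Rh distribution: P(Rh-) = 1/8.
Independent loci: 1/8 × 1/8 = 1/64.

1/64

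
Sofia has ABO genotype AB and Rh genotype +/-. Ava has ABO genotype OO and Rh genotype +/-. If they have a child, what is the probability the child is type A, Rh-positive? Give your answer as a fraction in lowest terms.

3/8

ABO cross AB × OO → offspring phenotypes: 1/2 A, 1/2 B.
Rh cross +/- × +/- → 3/4 Rh+, 1/4 Rh-.
Independent loci: P(type A, Rh-positive) = 1/2 × 3/4 = 3/8.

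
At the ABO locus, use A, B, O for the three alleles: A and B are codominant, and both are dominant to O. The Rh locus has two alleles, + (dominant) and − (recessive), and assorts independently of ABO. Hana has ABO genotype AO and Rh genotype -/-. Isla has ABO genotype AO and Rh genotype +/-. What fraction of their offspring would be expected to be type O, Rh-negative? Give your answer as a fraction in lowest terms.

ABO cross AO × AO → offspring phenotypes: 1/4 O, 3/4 A.
Rh cross -/- × +/- → 1/2 Rh+, 1/2 Rh-.
Independent loci: P(type O, Rh-negative) = 1/4 × 1/2 = 1/8.

1/8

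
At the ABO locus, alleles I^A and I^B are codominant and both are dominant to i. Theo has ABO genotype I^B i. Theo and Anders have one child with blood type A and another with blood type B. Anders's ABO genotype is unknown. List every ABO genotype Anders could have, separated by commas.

For each candidate genotype of Anders, check whether crossing it with I^B i can produce every observed child phenotype.
  I^A I^A → possible child types {A, AB} ✗
  I^A I^B → possible child types {A, B, AB} ✓
  I^A i → possible child types {O, A, B, AB} ✓
  I^B I^B → possible child types {B} ✗
  I^B i → possible child types {O, B} ✗
  i i → possible child types {O, B} ✗

I^A I^B, I^A i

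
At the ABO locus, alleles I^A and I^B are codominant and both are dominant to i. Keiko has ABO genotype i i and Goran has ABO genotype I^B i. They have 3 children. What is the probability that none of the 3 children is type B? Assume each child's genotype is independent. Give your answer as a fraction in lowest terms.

1/8

ABO cross i i × I^B i → 1/2 O, 1/2 B.
So P(type B) = 1/2 per child.
P(not type B) = 1/2 for one child; (1/2)^3 = 1/8.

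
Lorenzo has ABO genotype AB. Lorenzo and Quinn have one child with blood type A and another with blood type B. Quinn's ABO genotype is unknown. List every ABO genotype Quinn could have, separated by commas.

For each candidate genotype of Quinn, check whether crossing it with AB can produce every observed child phenotype.
  AA → possible child types {A, AB} ✗
  AB → possible child types {A, B, AB} ✓
  AO → possible child types {A, B, AB} ✓
  BB → possible child types {B, AB} ✗
  BO → possible child types {A, B, AB} ✓
  OO → possible child types {A, B} ✓

AB, AO, BO, OO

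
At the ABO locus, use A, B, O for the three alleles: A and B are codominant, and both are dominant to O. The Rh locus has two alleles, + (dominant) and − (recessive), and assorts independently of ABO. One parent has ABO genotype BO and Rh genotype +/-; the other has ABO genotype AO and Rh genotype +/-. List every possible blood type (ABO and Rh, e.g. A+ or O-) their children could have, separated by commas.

Gametes from BO × AO give offspring ABO genotypes AB, AO, BO, OO, i.e. phenotypes O, A, B, AB.
Rh cross +/- × +/- → phenotypes Rh+, Rh-.
Combining independently: O+, O-, A+, A-, B+, B-, AB+, AB-.

O+, O-, A+, A-, B+, B-, AB+, AB-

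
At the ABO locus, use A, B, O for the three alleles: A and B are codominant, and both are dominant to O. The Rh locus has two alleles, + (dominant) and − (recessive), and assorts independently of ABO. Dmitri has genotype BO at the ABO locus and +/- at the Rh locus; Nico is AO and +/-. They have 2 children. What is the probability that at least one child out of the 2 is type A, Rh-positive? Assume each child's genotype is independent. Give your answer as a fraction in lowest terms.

ABO cross BO × AO → 1/4 O, 1/4 A, 1/4 B, 1/4 AB.
Rh cross +/- × +/- → 3/4 Rh+, 1/4 Rh-; so P(type A, Rh-positive) = 1/4 × 3/4 = 3/16 per child.
P(none) = (13/16)^2 = 169/256; P(at least one) = 1 − 169/256 = 87/256.

87/256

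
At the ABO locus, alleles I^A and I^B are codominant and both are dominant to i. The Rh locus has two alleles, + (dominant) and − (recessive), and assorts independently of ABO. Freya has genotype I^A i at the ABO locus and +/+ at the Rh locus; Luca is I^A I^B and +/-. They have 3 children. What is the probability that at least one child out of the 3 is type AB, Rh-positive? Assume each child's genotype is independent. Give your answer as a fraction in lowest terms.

37/64

ABO cross I^A i × I^A I^B → 1/2 A, 1/4 B, 1/4 AB.
Rh cross +/+ × +/- → 1 Rh+; so P(type AB, Rh-positive) = 1/4 × 1 = 1/4 per child.
P(none) = (3/4)^3 = 27/64; P(at least one) = 1 − 27/64 = 37/64.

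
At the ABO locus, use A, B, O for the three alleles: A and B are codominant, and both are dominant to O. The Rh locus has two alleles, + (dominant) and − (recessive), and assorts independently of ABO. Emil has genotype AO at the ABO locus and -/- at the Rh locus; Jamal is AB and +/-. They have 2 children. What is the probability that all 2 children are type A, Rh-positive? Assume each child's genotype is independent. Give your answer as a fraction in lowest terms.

1/16

ABO cross AO × AB → 1/2 A, 1/4 B, 1/4 AB.
Rh cross -/- × +/- → 1/2 Rh+, 1/2 Rh-; so P(type A, Rh-positive) = 1/2 × 1/2 = 1/4 per child.
All 2 independent: (1/4)^2 = 1/16.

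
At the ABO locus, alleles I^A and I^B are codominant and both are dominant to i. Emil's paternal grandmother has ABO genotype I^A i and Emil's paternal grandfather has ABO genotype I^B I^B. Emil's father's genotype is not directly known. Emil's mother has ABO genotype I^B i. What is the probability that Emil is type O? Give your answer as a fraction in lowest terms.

1/8

Emil's father's ABO genotype from I^A i × I^B I^B: 1/2 I^A I^B, 1/2 I^B i.
Crossing each possibility with the mother I^B i and summing P(type O): 1/2·0 + 1/2·1/4 = 1/8.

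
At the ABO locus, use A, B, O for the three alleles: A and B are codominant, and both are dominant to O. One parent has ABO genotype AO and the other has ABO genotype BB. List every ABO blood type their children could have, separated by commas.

B, AB

Gametes from AO × BB give offspring ABO genotypes AB, BO, i.e. phenotypes B, AB.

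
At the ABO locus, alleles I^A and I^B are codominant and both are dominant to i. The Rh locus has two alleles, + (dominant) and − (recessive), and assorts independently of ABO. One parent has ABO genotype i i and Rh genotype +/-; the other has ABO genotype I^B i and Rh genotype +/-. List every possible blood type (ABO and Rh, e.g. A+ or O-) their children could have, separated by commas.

Gametes from i i × I^B i give offspring ABO genotypes I^B i, i i, i.e. phenotypes O, B.
Rh cross +/- × +/- → phenotypes Rh+, Rh-.
Combining independently: O+, O-, B+, B-.

O+, O-, B+, B-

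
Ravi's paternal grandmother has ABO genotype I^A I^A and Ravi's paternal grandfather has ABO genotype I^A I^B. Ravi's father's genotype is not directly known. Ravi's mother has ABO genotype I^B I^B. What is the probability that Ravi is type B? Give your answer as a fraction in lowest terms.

1/4

Ravi's father's ABO genotype from I^A I^A × I^A I^B: 1/2 I^A I^A, 1/2 I^A I^B.
Crossing each possibility with the mother I^B I^B and summing P(type B): 1/2·0 + 1/2·1/2 = 1/4.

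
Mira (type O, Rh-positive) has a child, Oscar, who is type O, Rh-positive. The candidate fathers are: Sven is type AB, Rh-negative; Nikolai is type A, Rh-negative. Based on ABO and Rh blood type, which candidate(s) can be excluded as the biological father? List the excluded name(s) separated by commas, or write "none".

Sven

A candidate is excluded only if no genotype consistent with his phenotype could produce a type O, Rh-positive child with a type O, Rh-positive mother.
Sven (type AB, Rh-): no genotype consistent with that phenotype can produce a type-O Rh+ child with a type-O mother.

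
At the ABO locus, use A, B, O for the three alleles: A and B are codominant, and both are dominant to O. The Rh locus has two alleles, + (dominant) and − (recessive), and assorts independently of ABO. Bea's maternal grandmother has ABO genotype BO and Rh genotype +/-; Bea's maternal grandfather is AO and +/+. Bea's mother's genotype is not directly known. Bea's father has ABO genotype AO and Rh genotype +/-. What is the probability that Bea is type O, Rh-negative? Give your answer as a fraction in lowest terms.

Bea's mother's ABO genotype from BO × AO: 1/4 AB, 1/4 AO, 1/4 BO, 1/4 OO.
Crossing each possibility with the father AO and summing P(type O): 1/4·0 + 1/4·1/4 + 1/4·1/4 + 1/4·1/2 = 1/4.
Similarly for Rh via the mother's Rh distribution: P(Rh-) = 1/8.
Independent loci: 1/4 × 1/8 = 1/32.

1/32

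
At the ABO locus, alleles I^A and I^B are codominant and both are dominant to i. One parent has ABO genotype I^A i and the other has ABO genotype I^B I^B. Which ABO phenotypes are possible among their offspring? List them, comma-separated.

B, AB

Gametes from I^A i × I^B I^B give offspring ABO genotypes I^A I^B, I^B i, i.e. phenotypes B, AB.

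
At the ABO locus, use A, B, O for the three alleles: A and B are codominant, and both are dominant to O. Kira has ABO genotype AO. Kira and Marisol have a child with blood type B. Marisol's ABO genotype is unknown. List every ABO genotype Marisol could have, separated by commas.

AB, BB, BO

For each candidate genotype of Marisol, check whether crossing it with AO can produce every observed child phenotype.
  AA → possible child types {A} ✗
  AB → possible child types {A, B, AB} ✓
  AO → possible child types {O, A} ✗
  BB → possible child types {B, AB} ✓
  BO → possible child types {O, A, B, AB} ✓
  OO → possible child types {O, A} ✗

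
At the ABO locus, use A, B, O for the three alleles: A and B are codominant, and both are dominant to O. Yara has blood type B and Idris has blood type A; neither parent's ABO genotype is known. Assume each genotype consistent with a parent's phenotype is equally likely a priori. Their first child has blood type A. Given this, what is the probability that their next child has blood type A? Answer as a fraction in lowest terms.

Possible genotypes: Yara ∈ {BB, BO}; Idris ∈ {AA, AO}.
Weight each parental genotype pair by prior × P(type-A child):
  BO × AA: posterior weight 2/3; P(next child type A) = 1/2.
  BO × AO: posterior weight 1/3; P(next child type A) = 1/4.
Weighted sum = 5/12.

5/12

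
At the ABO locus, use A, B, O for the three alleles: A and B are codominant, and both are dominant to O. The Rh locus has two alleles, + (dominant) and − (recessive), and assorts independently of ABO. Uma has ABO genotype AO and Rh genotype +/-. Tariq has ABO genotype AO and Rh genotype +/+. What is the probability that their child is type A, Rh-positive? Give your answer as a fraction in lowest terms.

ABO cross AO × AO → offspring phenotypes: 1/4 O, 3/4 A.
Rh cross +/- × +/+ → 1 Rh+.
Independent loci: P(type A, Rh-positive) = 3/4 × 1 = 3/4.

3/4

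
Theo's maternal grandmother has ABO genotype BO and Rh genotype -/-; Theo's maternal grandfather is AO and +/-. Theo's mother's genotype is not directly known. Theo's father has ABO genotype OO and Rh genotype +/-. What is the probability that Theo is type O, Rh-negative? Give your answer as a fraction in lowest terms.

Theo's mother's ABO genotype from BO × AO: 1/4 AB, 1/4 AO, 1/4 BO, 1/4 OO.
Crossing each possibility with the father OO and summing P(type O): 1/4·0 + 1/4·1/2 + 1/4·1/2 + 1/4·1 = 1/2.
Similarly for Rh via the mother's Rh distribution: P(Rh-) = 3/8.
Independent loci: 1/2 × 3/8 = 3/16.

3/16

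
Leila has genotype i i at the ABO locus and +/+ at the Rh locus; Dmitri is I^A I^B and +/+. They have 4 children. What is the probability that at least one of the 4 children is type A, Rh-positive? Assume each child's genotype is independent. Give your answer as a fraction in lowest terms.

ABO cross i i × I^A I^B → 1/2 A, 1/2 B.
Rh cross +/+ × +/+ → 1 Rh+; so P(type A, Rh-positive) = 1/2 × 1 = 1/2 per child.
P(none) = (1/2)^4 = 1/16; P(at least one) = 1 − 1/16 = 15/16.

15/16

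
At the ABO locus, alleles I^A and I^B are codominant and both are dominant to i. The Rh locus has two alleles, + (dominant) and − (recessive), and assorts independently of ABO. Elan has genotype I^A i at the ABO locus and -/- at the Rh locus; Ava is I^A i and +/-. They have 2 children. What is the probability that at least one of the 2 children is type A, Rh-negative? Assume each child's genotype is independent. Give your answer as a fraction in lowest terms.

39/64

ABO cross I^A i × I^A i → 1/4 O, 3/4 A.
Rh cross -/- × +/- → 1/2 Rh+, 1/2 Rh-; so P(type A, Rh-negative) = 3/4 × 1/2 = 3/8 per child.
P(none) = (5/8)^2 = 25/64; P(at least one) = 1 − 25/64 = 39/64.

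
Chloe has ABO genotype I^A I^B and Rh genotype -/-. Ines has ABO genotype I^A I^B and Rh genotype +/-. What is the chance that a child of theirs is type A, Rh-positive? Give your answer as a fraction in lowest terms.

ABO cross I^A I^B × I^A I^B → offspring phenotypes: 1/4 A, 1/4 B, 1/2 AB.
Rh cross -/- × +/- → 1/2 Rh+, 1/2 Rh-.
Independent loci: P(type A, Rh-positive) = 1/4 × 1/2 = 1/8.

1/8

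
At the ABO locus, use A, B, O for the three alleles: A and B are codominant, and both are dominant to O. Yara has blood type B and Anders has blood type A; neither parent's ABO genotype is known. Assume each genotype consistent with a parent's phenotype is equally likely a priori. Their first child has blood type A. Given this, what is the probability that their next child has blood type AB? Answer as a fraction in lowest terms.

5/12

Possible genotypes: Yara ∈ {BB, BO}; Anders ∈ {AA, AO}.
Weight each parental genotype pair by prior × P(type-A child):
  BO × AA: posterior weight 2/3; P(next child type AB) = 1/2.
  BO × AO: posterior weight 1/3; P(next child type AB) = 1/4.
Weighted sum = 5/12.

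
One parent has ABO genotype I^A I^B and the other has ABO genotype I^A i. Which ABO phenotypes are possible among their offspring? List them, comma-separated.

A, B, AB

Gametes from I^A I^B × I^A i give offspring ABO genotypes I^A I^A, I^A I^B, I^A i, I^B i, i.e. phenotypes A, B, AB.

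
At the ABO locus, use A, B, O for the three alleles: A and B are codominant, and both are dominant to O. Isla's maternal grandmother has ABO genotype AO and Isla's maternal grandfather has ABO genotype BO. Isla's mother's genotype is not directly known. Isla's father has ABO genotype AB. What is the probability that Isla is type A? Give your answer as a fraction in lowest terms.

3/8

Isla's mother's ABO genotype from AO × BO: 1/4 AB, 1/4 AO, 1/4 BO, 1/4 OO.
Crossing each possibility with the father AB and summing P(type A): 1/4·1/4 + 1/4·1/2 + 1/4·1/4 + 1/4·1/2 = 3/8.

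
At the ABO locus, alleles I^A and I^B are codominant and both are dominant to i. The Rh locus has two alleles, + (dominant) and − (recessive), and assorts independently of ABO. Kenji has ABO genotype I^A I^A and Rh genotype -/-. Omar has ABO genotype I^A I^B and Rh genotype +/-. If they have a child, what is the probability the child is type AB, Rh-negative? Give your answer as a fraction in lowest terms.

ABO cross I^A I^A × I^A I^B → offspring phenotypes: 1/2 A, 1/2 AB.
Rh cross -/- × +/- → 1/2 Rh+, 1/2 Rh-.
Independent loci: P(type AB, Rh-negative) = 1/2 × 1/2 = 1/4.

1/4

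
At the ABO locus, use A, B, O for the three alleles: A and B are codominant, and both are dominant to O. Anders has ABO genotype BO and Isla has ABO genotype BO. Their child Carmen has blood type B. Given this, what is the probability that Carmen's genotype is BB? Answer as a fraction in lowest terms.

Cross BO × BO → 1/4 BB, 1/2 BO, 1/4 OO.
Type-B genotypes among offspring: BB (1/4), BO (1/2); total 3/4.
P(BB | type B) = (1/4) / (3/4) = 1/3.

1/3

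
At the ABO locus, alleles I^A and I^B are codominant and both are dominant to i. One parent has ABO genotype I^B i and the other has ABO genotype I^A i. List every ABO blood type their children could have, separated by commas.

Gametes from I^B i × I^A i give offspring ABO genotypes I^A I^B, I^A i, I^B i, i i, i.e. phenotypes O, A, B, AB.

O, A, B, AB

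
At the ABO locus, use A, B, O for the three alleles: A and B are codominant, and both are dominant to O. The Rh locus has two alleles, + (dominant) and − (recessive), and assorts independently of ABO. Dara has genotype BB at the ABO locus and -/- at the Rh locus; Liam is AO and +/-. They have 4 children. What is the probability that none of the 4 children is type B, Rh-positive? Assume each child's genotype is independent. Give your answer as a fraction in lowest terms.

ABO cross BB × AO → 1/2 B, 1/2 AB.
Rh cross -/- × +/- → 1/2 Rh+, 1/2 Rh-; so P(type B, Rh-positive) = 1/2 × 1/2 = 1/4 per child.
P(not type B, Rh-positive) = 3/4 for one child; (3/4)^4 = 81/256.

81/256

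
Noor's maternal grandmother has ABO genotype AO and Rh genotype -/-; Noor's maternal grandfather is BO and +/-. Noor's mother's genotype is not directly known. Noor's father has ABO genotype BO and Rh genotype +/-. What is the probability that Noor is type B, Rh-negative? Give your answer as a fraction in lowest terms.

Noor's mother's ABO genotype from AO × BO: 1/4 AB, 1/4 AO, 1/4 BO, 1/4 OO.
Crossing each possibility with the father BO and summing P(type B): 1/4·1/2 + 1/4·1/4 + 1/4·3/4 + 1/4·1/2 = 1/2.
Similarly for Rh via the mother's Rh distribution: P(Rh-) = 3/8.
Independent loci: 1/2 × 3/8 = 3/16.

3/16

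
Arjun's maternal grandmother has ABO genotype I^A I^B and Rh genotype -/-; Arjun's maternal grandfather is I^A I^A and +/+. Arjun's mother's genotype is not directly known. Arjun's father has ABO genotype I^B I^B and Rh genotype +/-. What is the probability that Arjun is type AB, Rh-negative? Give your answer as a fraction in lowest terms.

3/16

Arjun's mother's ABO genotype from I^A I^B × I^A I^A: 1/2 I^A I^A, 1/2 I^A I^B.
Crossing each possibility with the father I^B I^B and summing P(type AB): 1/2·1 + 1/2·1/2 = 3/4.
Similarly for Rh via the mother's Rh distribution: P(Rh-) = 1/4.
Independent loci: 3/4 × 1/4 = 3/16.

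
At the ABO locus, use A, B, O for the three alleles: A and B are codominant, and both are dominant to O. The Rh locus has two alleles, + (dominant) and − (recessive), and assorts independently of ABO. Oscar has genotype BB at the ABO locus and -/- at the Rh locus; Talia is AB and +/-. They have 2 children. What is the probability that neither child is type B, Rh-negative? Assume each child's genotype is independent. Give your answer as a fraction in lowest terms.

9/16

ABO cross BB × AB → 1/2 B, 1/2 AB.
Rh cross -/- × +/- → 1/2 Rh+, 1/2 Rh-; so P(type B, Rh-negative) = 1/2 × 1/2 = 1/4 per child.
P(not type B, Rh-negative) = 3/4 for one child; (3/4)^2 = 9/16.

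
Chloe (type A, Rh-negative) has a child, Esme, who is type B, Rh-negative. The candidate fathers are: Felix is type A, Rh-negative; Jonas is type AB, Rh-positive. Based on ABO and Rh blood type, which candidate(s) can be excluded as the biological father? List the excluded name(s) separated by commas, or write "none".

Felix

A candidate is excluded only if no genotype consistent with his phenotype could produce a type B, Rh-negative child with a type A, Rh-negative mother.
Felix (type A, Rh-): no genotype consistent with that phenotype can produce a type-B Rh- child with a type-A mother.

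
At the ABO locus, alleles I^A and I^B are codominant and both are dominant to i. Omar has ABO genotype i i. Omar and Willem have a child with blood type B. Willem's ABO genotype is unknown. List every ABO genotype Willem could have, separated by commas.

For each candidate genotype of Willem, check whether crossing it with i i can produce every observed child phenotype.
  I^A I^A → possible child types {A} ✗
  I^A I^B → possible child types {A, B} ✓
  I^A i → possible child types {O, A} ✗
  I^B I^B → possible child types {B} ✓
  I^B i → possible child types {O, B} ✓
  i i → possible child types {O} ✗

I^A I^B, I^B I^B, I^B i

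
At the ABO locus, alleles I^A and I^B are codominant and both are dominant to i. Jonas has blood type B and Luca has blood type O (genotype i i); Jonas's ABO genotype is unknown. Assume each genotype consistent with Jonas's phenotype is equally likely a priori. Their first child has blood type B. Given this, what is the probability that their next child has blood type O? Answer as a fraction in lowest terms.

1/6

Possible genotypes: Jonas ∈ {I^B I^B, I^B i}; Luca ∈ {i i}.
Weight each parental genotype pair by prior × P(type-B child):
  I^B I^B × i i: posterior weight 2/3; P(next child type O) = 0.
  I^B i × i i: posterior weight 1/3; P(next child type O) = 1/2.
Weighted sum = 1/6.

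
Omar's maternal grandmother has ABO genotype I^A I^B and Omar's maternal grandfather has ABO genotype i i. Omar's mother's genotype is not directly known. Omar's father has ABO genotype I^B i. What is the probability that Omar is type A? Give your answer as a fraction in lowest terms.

1/8

Omar's mother's ABO genotype from I^A I^B × i i: 1/2 I^A i, 1/2 I^B i.
Crossing each possibility with the father I^B i and summing P(type A): 1/2·1/4 + 1/2·0 = 1/8.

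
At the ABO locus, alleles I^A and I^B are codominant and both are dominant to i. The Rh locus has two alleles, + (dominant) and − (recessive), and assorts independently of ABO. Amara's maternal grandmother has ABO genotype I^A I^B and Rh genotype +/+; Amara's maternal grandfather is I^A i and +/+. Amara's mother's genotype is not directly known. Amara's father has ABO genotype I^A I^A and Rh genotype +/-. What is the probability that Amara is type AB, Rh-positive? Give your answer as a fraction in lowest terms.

Amara's mother's ABO genotype from I^A I^B × I^A i: 1/4 I^A I^A, 1/4 I^A I^B, 1/4 I^A i, 1/4 I^B i.
Crossing each possibility with the father I^A I^A and summing P(type AB): 1/4·0 + 1/4·1/2 + 1/4·0 + 1/4·1/2 = 1/4.
Similarly for Rh via the mother's Rh distribution: P(Rh+) = 1.
Independent loci: 1/4 × 1 = 1/4.

1/4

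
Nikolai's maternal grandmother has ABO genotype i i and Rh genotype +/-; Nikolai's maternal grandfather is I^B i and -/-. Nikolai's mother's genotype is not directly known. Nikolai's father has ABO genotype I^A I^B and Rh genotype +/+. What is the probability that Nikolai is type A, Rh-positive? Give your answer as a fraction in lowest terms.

3/8

Nikolai's mother's ABO genotype from i i × I^B i: 1/2 I^B i, 1/2 i i.
Crossing each possibility with the father I^A I^B and summing P(type A): 1/2·1/4 + 1/2·1/2 = 3/8.
Similarly for Rh via the mother's Rh distribution: P(Rh+) = 1.
Independent loci: 3/8 × 1 = 3/8.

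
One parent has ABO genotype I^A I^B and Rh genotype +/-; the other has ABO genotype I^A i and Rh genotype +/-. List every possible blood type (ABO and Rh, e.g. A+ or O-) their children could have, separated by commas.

Gametes from I^A I^B × I^A i give offspring ABO genotypes I^A I^A, I^A I^B, I^A i, I^B i, i.e. phenotypes A, B, AB.
Rh cross +/- × +/- → phenotypes Rh+, Rh-.
Combining independently: A+, A-, B+, B-, AB+, AB-.

A+, A-, B+, B-, AB+, AB-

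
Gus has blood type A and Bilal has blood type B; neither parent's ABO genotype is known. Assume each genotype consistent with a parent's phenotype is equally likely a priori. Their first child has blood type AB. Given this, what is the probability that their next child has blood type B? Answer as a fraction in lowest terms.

5/36

Possible genotypes: Gus ∈ {AA, AO}; Bilal ∈ {BB, BO}.
Weight each parental genotype pair by prior × P(type-AB child):
  AA × BB: posterior weight 4/9; P(next child type B) = 0.
  AA × BO: posterior weight 2/9; P(next child type B) = 0.
  AO × BB: posterior weight 2/9; P(next child type B) = 1/2.
  AO × BO: posterior weight 1/9; P(next child type B) = 1/4.
Weighted sum = 5/36.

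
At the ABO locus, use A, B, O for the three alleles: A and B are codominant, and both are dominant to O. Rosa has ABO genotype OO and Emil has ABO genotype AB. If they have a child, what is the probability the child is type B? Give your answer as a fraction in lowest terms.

1/2

ABO cross OO × AB → offspring phenotypes: 1/2 A, 1/2 B.
So P(type B) = 1/2.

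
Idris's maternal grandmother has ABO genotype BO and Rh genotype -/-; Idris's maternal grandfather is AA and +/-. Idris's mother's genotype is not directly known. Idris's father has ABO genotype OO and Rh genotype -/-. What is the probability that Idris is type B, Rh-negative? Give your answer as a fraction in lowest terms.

Idris's mother's ABO genotype from BO × AA: 1/2 AB, 1/2 AO.
Crossing each possibility with the father OO and summing P(type B): 1/2·1/2 + 1/2·0 = 1/4.
Similarly for Rh via the mother's Rh distribution: P(Rh-) = 3/4.
Independent loci: 1/4 × 3/4 = 3/16.

3/16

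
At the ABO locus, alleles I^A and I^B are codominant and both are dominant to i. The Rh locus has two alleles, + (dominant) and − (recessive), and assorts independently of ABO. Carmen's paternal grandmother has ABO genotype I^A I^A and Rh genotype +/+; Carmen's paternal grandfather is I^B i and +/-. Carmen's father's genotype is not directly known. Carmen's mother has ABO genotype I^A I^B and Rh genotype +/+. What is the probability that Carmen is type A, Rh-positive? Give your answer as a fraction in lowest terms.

3/8

Carmen's father's ABO genotype from I^A I^A × I^B i: 1/2 I^A I^B, 1/2 I^A i.
Crossing each possibility with the mother I^A I^B and summing P(type A): 1/2·1/4 + 1/2·1/2 = 3/8.
Similarly for Rh via the father's Rh distribution: P(Rh+) = 1.
Independent loci: 3/8 × 1 = 3/8.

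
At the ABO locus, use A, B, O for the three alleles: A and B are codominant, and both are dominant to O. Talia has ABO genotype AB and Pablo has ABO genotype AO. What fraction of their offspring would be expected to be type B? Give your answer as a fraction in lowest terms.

1/4

ABO cross AB × AO → offspring phenotypes: 1/2 A, 1/4 B, 1/4 AB.
So P(type B) = 1/4.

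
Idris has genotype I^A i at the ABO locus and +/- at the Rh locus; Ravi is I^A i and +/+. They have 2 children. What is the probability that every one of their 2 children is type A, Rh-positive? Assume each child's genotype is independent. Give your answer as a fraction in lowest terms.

ABO cross I^A i × I^A i → 1/4 O, 3/4 A.
Rh cross +/- × +/+ → 1 Rh+; so P(type A, Rh-positive) = 3/4 × 1 = 3/4 per child.
All 2 independent: (3/4)^2 = 9/16.

9/16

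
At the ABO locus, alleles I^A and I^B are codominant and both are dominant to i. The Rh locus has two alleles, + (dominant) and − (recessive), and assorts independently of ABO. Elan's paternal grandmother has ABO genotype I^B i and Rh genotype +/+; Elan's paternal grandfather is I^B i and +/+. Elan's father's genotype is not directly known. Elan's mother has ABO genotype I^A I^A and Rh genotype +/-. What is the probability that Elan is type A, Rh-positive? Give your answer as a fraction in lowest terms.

1/2

Elan's father's ABO genotype from I^B i × I^B i: 1/4 I^B I^B, 1/2 I^B i, 1/4 i i.
Crossing each possibility with the mother I^A I^A and summing P(type A): 1/4·0 + 1/2·1/2 + 1/4·1 = 1/2.
Similarly for Rh via the father's Rh distribution: P(Rh+) = 1.
Independent loci: 1/2 × 1 = 1/2.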